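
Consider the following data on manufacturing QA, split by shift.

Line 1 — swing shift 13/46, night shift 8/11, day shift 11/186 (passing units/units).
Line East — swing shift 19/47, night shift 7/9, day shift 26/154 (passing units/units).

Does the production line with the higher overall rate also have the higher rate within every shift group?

Swing shift: Line 1 13/46 = 28.3%, Line East 19/47 = 40.4% → Line East
Night shift: Line 1 8/11 = 72.7%, Line East 7/9 = 77.8% → Line East
Day shift: Line 1 11/186 = 5.9%, Line East 26/154 = 16.9% → Line East
Overall: Line 1 32/243 = 13.2%, Line East 52/210 = 24.8% → Line East
Line East wins overall and in every shift group — no reversal.

Yes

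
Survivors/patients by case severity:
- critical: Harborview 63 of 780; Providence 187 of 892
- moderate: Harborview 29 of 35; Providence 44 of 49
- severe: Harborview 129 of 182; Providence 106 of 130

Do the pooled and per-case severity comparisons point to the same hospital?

Yes

Critical: Harborview 63/780 = 8.1%, Providence 187/892 = 21.0% → Providence
Moderate: Harborview 29/35 = 82.9%, Providence 44/49 = 89.8% → Providence
Severe: Harborview 129/182 = 70.9%, Providence 106/130 = 81.5% → Providence
Overall: Harborview 221/997 = 22.2%, Providence 337/1071 = 31.5% → Providence
Providence wins overall and in every case group — no reversal.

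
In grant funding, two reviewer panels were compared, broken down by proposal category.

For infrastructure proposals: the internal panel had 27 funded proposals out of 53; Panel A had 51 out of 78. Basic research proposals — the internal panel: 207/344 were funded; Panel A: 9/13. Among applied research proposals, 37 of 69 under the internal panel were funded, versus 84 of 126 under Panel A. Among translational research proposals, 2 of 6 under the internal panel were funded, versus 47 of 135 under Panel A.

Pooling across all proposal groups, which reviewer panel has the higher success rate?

Infrastructure: the internal panel 27/53 = 50.9%, Panel A 51/78 = 65.4% → Panel A
Basic research: the internal panel 207/344 = 60.2%, Panel A 9/13 = 69.2% → Panel A
Applied research: the internal panel 37/69 = 53.6%, Panel A 84/126 = 66.7% → Panel A
Translational research: the internal panel 2/6 = 33.3%, Panel A 47/135 = 34.8% → Panel A
Overall: the internal panel 273/472 = 57.8%, Panel A 191/352 = 54.3% → the internal panel
(Panel A wins every proposal group but the internal panel wins overall — Panel A's proposals skew toward the low-rate translational research group.)

the internal panel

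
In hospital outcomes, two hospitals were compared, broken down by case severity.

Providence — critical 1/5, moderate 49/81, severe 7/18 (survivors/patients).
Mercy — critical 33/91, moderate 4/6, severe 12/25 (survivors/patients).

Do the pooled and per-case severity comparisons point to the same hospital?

No

Critical: Providence 1/5 = 20.0%, Mercy 33/91 = 36.3% → Mercy
Moderate: Providence 49/81 = 60.5%, Mercy 4/6 = 66.7% → Mercy
Severe: Providence 7/18 = 38.9%, Mercy 12/25 = 48.0% → Mercy
Overall: Providence 57/104 = 54.8%, Mercy 49/122 = 40.2% → Providence
Mercy wins each case group but Providence wins overall — the comparison reverses. Mercy's patients skew toward critical, which has a lower base rate.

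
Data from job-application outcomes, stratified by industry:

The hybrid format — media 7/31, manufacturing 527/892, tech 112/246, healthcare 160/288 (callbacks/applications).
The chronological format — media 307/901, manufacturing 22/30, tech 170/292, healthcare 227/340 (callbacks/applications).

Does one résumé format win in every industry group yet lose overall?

Yes

Media: the hybrid format 7/31 = 22.6%, the chronological format 307/901 = 34.1% → the chronological format
Manufacturing: the hybrid format 527/892 = 59.1%, the chronological format 22/30 = 73.3% → the chronological format
Tech: the hybrid format 112/246 = 45.5%, the chronological format 170/292 = 58.2% → the chronological format
Healthcare: the hybrid format 160/288 = 55.6%, the chronological format 227/340 = 66.8% → the chronological format
Overall: the hybrid format 806/1457 = 55.3%, the chronological format 726/1563 = 46.4% → the hybrid format
The chronological format wins each industry group but the hybrid format wins overall — the comparison reverses. The chronological format's applications skew toward media, which has a lower base rate.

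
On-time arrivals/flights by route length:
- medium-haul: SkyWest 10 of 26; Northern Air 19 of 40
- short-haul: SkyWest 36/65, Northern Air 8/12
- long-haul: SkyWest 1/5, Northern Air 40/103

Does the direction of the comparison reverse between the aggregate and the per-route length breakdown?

Medium-haul: SkyWest 10/26 = 38.5%, Northern Air 19/40 = 47.5% → Northern Air
Short-haul: SkyWest 36/65 = 55.4%, Northern Air 8/12 = 66.7% → Northern Air
Long-haul: SkyWest 1/5 = 20.0%, Northern Air 40/103 = 38.8% → Northern Air
Overall: SkyWest 47/96 = 49.0%, Northern Air 67/155 = 43.2% → SkyWest
Northern Air wins each route group but SkyWest wins overall — the comparison reverses. Northern Air's flights skew toward long-haul, which has a lower base rate.

Yes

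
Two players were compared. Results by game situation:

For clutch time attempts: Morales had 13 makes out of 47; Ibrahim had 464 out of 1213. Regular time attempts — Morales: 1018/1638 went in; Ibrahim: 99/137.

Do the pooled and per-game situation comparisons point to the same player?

Clutch time: Morales 13/47 = 27.7%, Ibrahim 464/1213 = 38.3% → Ibrahim
Regular time: Morales 1018/1638 = 62.1%, Ibrahim 99/137 = 72.3% → Ibrahim
Overall: Morales 1031/1685 = 61.2%, Ibrahim 563/1350 = 41.7% → Morales
Ibrahim wins each game group but Morales wins overall — the comparison reverses. Ibrahim's attempts skew toward clutch time, which has a lower base rate.

No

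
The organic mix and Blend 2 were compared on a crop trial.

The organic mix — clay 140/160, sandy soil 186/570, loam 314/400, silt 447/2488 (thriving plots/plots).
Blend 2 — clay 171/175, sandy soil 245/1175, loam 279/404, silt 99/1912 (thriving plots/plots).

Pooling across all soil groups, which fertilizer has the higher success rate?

the organic mix

Clay: the organic mix 140/160 = 87.5%, Blend 2 171/175 = 97.7% → Blend 2
Sandy soil: the organic mix 186/570 = 32.6%, Blend 2 245/1175 = 20.9% → the organic mix
Loam: the organic mix 314/400 = 78.5%, Blend 2 279/404 = 69.1% → the organic mix
Silt: the organic mix 447/2488 = 18.0%, Blend 2 99/1912 = 5.2% → the organic mix
Overall: the organic mix 1087/3618 = 30.0%, Blend 2 794/3666 = 21.7% → the organic mix
(Neither sweeps every soil group, but the organic mix has the higher pooled rate.)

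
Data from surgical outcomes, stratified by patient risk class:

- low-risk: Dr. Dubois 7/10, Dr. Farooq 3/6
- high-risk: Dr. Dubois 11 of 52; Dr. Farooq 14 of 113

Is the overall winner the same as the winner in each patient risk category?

Yes

Low-risk: Dr. Dubois 7/10 = 70.0%, Dr. Farooq 3/6 = 50.0% → Dr. Dubois
High-risk: Dr. Dubois 11/52 = 21.2%, Dr. Farooq 14/113 = 12.4% → Dr. Dubois
Overall: Dr. Dubois 18/62 = 29.0%, Dr. Farooq 17/119 = 14.3% → Dr. Dubois
Dr. Dubois wins overall and in every patient risk group — no reversal.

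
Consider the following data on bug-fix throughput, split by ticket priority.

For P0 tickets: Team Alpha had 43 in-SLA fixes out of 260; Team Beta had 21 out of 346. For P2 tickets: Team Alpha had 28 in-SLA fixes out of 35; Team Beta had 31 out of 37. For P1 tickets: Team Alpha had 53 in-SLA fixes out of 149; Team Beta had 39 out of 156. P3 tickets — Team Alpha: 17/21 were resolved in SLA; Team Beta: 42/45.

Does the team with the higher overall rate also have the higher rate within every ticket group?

No

P0: Team Alpha 43/260 = 16.5%, Team Beta 21/346 = 6.1% → Team Alpha
P2: Team Alpha 28/35 = 80.0%, Team Beta 31/37 = 83.8% → Team Beta
P1: Team Alpha 53/149 = 35.6%, Team Beta 39/156 = 25.0% → Team Alpha
P3: Team Alpha 17/21 = 81.0%, Team Beta 42/45 = 93.3% → Team Beta
Overall: Team Alpha 141/465 = 30.3%, Team Beta 133/584 = 22.8% → Team Alpha
Neither sweeps: Team Alpha wins 2 of 4 groups, Team Beta wins 2. Team Alpha wins overall but not every group — no Simpson reversal.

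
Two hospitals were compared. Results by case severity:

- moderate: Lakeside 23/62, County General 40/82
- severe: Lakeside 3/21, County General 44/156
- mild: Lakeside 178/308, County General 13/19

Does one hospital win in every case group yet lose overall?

Moderate: Lakeside 23/62 = 37.1%, County General 40/82 = 48.8% → County General
Severe: Lakeside 3/21 = 14.3%, County General 44/156 = 28.2% → County General
Mild: Lakeside 178/308 = 57.8%, County General 13/19 = 68.4% → County General
Overall: Lakeside 204/391 = 52.2%, County General 97/257 = 37.7% → Lakeside
County General wins each case group but Lakeside wins overall — the comparison reverses. County General's patients skew toward severe, which has a lower base rate.

Yes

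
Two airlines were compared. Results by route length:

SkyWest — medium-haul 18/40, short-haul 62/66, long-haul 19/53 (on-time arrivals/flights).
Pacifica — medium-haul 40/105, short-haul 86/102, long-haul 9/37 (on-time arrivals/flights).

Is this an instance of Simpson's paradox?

Medium-haul: SkyWest 18/40 = 45.0%, Pacifica 40/105 = 38.1% → SkyWest
Short-haul: SkyWest 62/66 = 93.9%, Pacifica 86/102 = 84.3% → SkyWest
Long-haul: SkyWest 19/53 = 35.8%, Pacifica 9/37 = 24.3% → SkyWest
Overall: SkyWest 99/159 = 62.3%, Pacifica 135/244 = 55.3% → SkyWest
SkyWest wins overall and in every route group — no reversal.

No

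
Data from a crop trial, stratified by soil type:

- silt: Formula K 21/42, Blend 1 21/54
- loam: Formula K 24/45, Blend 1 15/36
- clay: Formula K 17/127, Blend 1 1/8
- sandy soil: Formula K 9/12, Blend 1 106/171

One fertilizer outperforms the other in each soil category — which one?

Silt: Formula K 21/42 = 50.0%, Blend 1 21/54 = 38.9% → Formula K
Loam: Formula K 24/45 = 53.3%, Blend 1 15/36 = 41.7% → Formula K
Clay: Formula K 17/127 = 13.4%, Blend 1 1/8 = 12.5% → Formula K
Sandy soil: Formula K 9/12 = 75.0%, Blend 1 106/171 = 62.0% → Formula K
Formula K has the higher rate in all 4 groups.

Formula K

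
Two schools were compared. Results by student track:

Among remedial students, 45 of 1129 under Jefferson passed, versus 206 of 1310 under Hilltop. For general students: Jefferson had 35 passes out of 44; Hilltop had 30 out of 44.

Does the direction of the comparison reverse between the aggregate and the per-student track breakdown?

Remedial: Jefferson 45/1129 = 4.0%, Hilltop 206/1310 = 15.7% → Hilltop
General: Jefferson 35/44 = 79.5%, Hilltop 30/44 = 68.2% → Jefferson
Overall: Jefferson 80/1173 = 6.8%, Hilltop 236/1354 = 17.4% → Hilltop
Neither sweeps: Jefferson wins 1 of 2 groups, Hilltop wins 1. Hilltop wins overall but not every group — no Simpson reversal.

No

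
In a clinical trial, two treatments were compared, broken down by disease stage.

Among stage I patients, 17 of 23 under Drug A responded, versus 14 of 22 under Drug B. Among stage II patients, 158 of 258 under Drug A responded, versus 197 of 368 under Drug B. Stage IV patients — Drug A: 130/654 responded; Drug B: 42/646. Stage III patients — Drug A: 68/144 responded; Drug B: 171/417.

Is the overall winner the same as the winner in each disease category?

Yes

Stage I: Drug A 17/23 = 73.9%, Drug B 14/22 = 63.6% → Drug A
Stage II: Drug A 158/258 = 61.2%, Drug B 197/368 = 53.5% → Drug A
Stage IV: Drug A 130/654 = 19.9%, Drug B 42/646 = 6.5% → Drug A
Stage III: Drug A 68/144 = 47.2%, Drug B 171/417 = 41.0% → Drug A
Overall: Drug A 373/1079 = 34.6%, Drug B 424/1453 = 29.2% → Drug A
Drug A wins overall and in every disease group — no reversal.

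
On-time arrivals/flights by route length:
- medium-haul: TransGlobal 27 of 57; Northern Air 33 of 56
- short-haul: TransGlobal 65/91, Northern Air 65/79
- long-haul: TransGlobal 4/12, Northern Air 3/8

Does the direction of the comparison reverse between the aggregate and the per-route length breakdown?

No

Medium-haul: TransGlobal 27/57 = 47.4%, Northern Air 33/56 = 58.9% → Northern Air
Short-haul: TransGlobal 65/91 = 71.4%, Northern Air 65/79 = 82.3% → Northern Air
Long-haul: TransGlobal 4/12 = 33.3%, Northern Air 3/8 = 37.5% → Northern Air
Overall: TransGlobal 96/160 = 60.0%, Northern Air 101/143 = 70.6% → Northern Air
Northern Air wins overall and in every route group — no reversal.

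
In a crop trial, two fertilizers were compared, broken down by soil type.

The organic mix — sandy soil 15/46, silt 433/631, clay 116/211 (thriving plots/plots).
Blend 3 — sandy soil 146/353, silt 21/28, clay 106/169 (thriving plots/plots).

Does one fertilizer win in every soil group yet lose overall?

Sandy soil: the organic mix 15/46 = 32.6%, Blend 3 146/353 = 41.4% → Blend 3
Silt: the organic mix 433/631 = 68.6%, Blend 3 21/28 = 75.0% → Blend 3
Clay: the organic mix 116/211 = 55.0%, Blend 3 106/169 = 62.7% → Blend 3
Overall: the organic mix 564/888 = 63.5%, Blend 3 273/550 = 49.6% → the organic mix
Blend 3 wins each soil group but the organic mix wins overall — the comparison reverses. Blend 3's plots skew toward sandy soil, which has a lower base rate.

Yes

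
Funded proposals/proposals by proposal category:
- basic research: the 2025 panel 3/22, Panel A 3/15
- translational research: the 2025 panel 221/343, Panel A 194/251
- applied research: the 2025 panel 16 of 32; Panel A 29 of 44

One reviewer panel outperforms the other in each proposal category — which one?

Panel A

Basic research: the 2025 panel 3/22 = 13.6%, Panel A 3/15 = 20.0% → Panel A
Translational research: the 2025 panel 221/343 = 64.4%, Panel A 194/251 = 77.3% → Panel A
Applied research: the 2025 panel 16/32 = 50.0%, Panel A 29/44 = 65.9% → Panel A
Panel A has the higher rate in all 3 groups.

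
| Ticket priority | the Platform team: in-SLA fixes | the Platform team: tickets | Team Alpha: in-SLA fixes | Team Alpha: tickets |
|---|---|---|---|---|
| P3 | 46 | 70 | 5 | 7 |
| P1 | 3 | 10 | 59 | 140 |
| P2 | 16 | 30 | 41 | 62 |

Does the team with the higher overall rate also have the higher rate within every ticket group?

No

P3: the Platform team 46/70 = 65.7%, Team Alpha 5/7 = 71.4% → Team Alpha
P1: the Platform team 3/10 = 30.0%, Team Alpha 59/140 = 42.1% → Team Alpha
P2: the Platform team 16/30 = 53.3%, Team Alpha 41/62 = 66.1% → Team Alpha
Overall: the Platform team 65/110 = 59.1%, Team Alpha 105/209 = 50.2% → the Platform team
Team Alpha wins each ticket group but the Platform team wins overall — the comparison reverses. Team Alpha's tickets skew toward P1, which has a lower base rate.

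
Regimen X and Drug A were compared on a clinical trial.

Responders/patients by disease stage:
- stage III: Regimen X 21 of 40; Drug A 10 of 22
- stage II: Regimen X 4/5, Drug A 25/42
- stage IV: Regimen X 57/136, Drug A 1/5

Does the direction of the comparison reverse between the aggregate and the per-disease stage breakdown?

Yes

Stage III: Regimen X 21/40 = 52.5%, Drug A 10/22 = 45.5% → Regimen X
Stage II: Regimen X 4/5 = 80.0%, Drug A 25/42 = 59.5% → Regimen X
Stage IV: Regimen X 57/136 = 41.9%, Drug A 1/5 = 20.0% → Regimen X
Overall: Regimen X 82/181 = 45.3%, Drug A 36/69 = 52.2% → Drug A
Regimen X wins each disease group but Drug A wins overall — the comparison reverses. Regimen X's patients skew toward stage IV, which has a lower base rate.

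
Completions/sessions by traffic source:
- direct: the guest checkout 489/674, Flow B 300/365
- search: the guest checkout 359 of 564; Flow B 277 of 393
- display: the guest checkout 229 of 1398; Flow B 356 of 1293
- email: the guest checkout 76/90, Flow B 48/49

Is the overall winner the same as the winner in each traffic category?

Yes

Direct: the guest checkout 489/674 = 72.6%, Flow B 300/365 = 82.2% → Flow B
Search: the guest checkout 359/564 = 63.7%, Flow B 277/393 = 70.5% → Flow B
Display: the guest checkout 229/1398 = 16.4%, Flow B 356/1293 = 27.5% → Flow B
Email: the guest checkout 76/90 = 84.4%, Flow B 48/49 = 98.0% → Flow B
Overall: the guest checkout 1153/2726 = 42.3%, Flow B 981/2100 = 46.7% → Flow B
Flow B wins overall and in every traffic group — no reversal.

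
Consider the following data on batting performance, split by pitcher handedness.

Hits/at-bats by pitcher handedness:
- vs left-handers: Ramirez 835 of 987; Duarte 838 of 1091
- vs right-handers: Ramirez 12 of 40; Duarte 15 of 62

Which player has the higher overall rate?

Ramirez

Vs left-handers: Ramirez 835/987 = 84.6%, Duarte 838/1091 = 76.8% → Ramirez
Vs right-handers: Ramirez 12/40 = 30.0%, Duarte 15/62 = 24.2% → Ramirez
Overall: Ramirez 847/1027 = 82.5%, Duarte 853/1153 = 74.0% → Ramirez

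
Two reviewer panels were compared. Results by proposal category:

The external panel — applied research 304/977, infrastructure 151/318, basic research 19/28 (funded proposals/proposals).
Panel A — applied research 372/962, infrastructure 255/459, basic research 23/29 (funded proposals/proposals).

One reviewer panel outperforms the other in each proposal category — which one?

Panel A

Applied research: the external panel 304/977 = 31.1%, Panel A 372/962 = 38.7% → Panel A
Infrastructure: the external panel 151/318 = 47.5%, Panel A 255/459 = 55.6% → Panel A
Basic research: the external panel 19/28 = 67.9%, Panel A 23/29 = 79.3% → Panel A
Panel A has the higher rate in all 3 groups.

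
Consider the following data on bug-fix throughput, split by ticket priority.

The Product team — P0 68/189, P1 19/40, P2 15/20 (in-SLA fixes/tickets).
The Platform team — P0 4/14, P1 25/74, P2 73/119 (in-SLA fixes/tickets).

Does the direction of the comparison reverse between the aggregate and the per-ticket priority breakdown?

P0: the Product team 68/189 = 36.0%, the Platform team 4/14 = 28.6% → the Product team
P1: the Product team 19/40 = 47.5%, the Platform team 25/74 = 33.8% → the Product team
P2: the Product team 15/20 = 75.0%, the Platform team 73/119 = 61.3% → the Product team
Overall: the Product team 102/249 = 41.0%, the Platform team 102/207 = 49.3% → the Platform team
The Product team wins each ticket group but the Platform team wins overall — the comparison reverses. The Product team's tickets skew toward P0, which has a lower base rate.

Yes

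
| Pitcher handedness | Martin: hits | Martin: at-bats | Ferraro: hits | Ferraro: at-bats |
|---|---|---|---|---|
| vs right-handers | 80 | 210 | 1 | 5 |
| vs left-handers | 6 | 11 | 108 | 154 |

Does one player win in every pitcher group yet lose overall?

No

Vs right-handers: Martin 80/210 = 38.1%, Ferraro 1/5 = 20.0% → Martin
Vs left-handers: Martin 6/11 = 54.5%, Ferraro 108/154 = 70.1% → Ferraro
Overall: Martin 86/221 = 38.9%, Ferraro 109/159 = 68.6% → Ferraro
Neither sweeps: Martin wins 1 of 2 groups, Ferraro wins 1. Ferraro wins overall but not every group — no Simpson reversal.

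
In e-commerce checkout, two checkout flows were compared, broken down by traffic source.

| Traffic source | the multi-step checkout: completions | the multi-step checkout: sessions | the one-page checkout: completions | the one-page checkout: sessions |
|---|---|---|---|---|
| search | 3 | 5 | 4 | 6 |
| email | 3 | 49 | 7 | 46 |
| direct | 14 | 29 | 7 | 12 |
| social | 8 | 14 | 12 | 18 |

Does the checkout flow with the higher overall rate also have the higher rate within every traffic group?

Yes

Search: the multi-step checkout 3/5 = 60.0%, the one-page checkout 4/6 = 66.7% → the one-page checkout
Email: the multi-step checkout 3/49 = 6.1%, the one-page checkout 7/46 = 15.2% → the one-page checkout
Direct: the multi-step checkout 14/29 = 48.3%, the one-page checkout 7/12 = 58.3% → the one-page checkout
Social: the multi-step checkout 8/14 = 57.1%, the one-page checkout 12/18 = 66.7% → the one-page checkout
Overall: the multi-step checkout 28/97 = 28.9%, the one-page checkout 30/82 = 36.6% → the one-page checkout
The one-page checkout wins overall and in every traffic group — no reversal.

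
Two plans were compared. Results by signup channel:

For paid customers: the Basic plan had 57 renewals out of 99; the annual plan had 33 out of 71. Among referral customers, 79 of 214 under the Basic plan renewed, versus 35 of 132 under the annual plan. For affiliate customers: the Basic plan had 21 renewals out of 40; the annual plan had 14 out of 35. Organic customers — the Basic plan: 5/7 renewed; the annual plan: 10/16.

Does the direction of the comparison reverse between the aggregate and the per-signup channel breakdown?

No

Paid: the Basic plan 57/99 = 57.6%, the annual plan 33/71 = 46.5% → the Basic plan
Referral: the Basic plan 79/214 = 36.9%, the annual plan 35/132 = 26.5% → the Basic plan
Affiliate: the Basic plan 21/40 = 52.5%, the annual plan 14/35 = 40.0% → the Basic plan
Organic: the Basic plan 5/7 = 71.4%, the annual plan 10/16 = 62.5% → the Basic plan
Overall: the Basic plan 162/360 = 45.0%, the annual plan 92/254 = 36.2% → the Basic plan
The Basic plan wins overall and in every signup group — no reversal.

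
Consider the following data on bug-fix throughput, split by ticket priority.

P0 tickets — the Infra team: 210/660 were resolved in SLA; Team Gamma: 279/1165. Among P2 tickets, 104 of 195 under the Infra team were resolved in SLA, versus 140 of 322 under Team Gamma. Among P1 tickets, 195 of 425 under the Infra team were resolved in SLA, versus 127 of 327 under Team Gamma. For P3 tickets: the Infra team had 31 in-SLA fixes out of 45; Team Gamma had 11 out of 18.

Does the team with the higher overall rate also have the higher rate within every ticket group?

Yes

P0: the Infra team 210/660 = 31.8%, Team Gamma 279/1165 = 23.9% → the Infra team
P2: the Infra team 104/195 = 53.3%, Team Gamma 140/322 = 43.5% → the Infra team
P1: the Infra team 195/425 = 45.9%, Team Gamma 127/327 = 38.8% → the Infra team
P3: the Infra team 31/45 = 68.9%, Team Gamma 11/18 = 61.1% → the Infra team
Overall: the Infra team 540/1325 = 40.8%, Team Gamma 557/1832 = 30.4% → the Infra team
The Infra team wins overall and in every ticket group — no reversal.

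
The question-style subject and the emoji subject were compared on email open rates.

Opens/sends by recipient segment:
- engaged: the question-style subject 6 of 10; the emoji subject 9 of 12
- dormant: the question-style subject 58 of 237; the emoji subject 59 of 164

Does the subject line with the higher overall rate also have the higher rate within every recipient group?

Yes

Engaged: the question-style subject 6/10 = 60.0%, the emoji subject 9/12 = 75.0% → the emoji subject
Dormant: the question-style subject 58/237 = 24.5%, the emoji subject 59/164 = 36.0% → the emoji subject
Overall: the question-style subject 64/247 = 25.9%, the emoji subject 68/176 = 38.6% → the emoji subject
The emoji subject wins overall and in every recipient group — no reversal.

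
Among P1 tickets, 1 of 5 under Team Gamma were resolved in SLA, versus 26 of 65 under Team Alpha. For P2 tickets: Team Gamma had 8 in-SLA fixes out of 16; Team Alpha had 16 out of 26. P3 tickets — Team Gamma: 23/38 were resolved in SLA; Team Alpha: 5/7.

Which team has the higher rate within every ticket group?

P1: Team Gamma 1/5 = 20.0%, Team Alpha 26/65 = 40.0% → Team Alpha
P2: Team Gamma 8/16 = 50.0%, Team Alpha 16/26 = 61.5% → Team Alpha
P3: Team Gamma 23/38 = 60.5%, Team Alpha 5/7 = 71.4% → Team Alpha
Team Alpha has the higher rate in all 3 groups.

Team Alpha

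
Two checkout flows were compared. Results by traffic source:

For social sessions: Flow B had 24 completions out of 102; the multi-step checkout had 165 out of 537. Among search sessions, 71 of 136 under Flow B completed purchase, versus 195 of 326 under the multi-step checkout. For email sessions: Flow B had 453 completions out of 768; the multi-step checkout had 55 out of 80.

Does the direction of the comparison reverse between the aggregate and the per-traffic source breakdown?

Yes

Social: Flow B 24/102 = 23.5%, the multi-step checkout 165/537 = 30.7% → the multi-step checkout
Search: Flow B 71/136 = 52.2%, the multi-step checkout 195/326 = 59.8% → the multi-step checkout
Email: Flow B 453/768 = 59.0%, the multi-step checkout 55/80 = 68.8% → the multi-step checkout
Overall: Flow B 548/1006 = 54.5%, the multi-step checkout 415/943 = 44.0% → Flow B
The multi-step checkout wins each traffic group but Flow B wins overall — the comparison reverses. The multi-step checkout's sessions skew toward social, which has a lower base rate.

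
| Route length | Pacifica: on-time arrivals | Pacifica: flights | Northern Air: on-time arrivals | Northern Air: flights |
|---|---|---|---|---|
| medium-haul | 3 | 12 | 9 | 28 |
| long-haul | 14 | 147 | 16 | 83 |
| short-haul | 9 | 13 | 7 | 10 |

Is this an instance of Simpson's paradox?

Medium-haul: Pacifica 3/12 = 25.0%, Northern Air 9/28 = 32.1% → Northern Air
Long-haul: Pacifica 14/147 = 9.5%, Northern Air 16/83 = 19.3% → Northern Air
Short-haul: Pacifica 9/13 = 69.2%, Northern Air 7/10 = 70.0% → Northern Air
Overall: Pacifica 26/172 = 15.1%, Northern Air 32/121 = 26.4% → Northern Air
Northern Air wins overall and in every route group — no reversal.

No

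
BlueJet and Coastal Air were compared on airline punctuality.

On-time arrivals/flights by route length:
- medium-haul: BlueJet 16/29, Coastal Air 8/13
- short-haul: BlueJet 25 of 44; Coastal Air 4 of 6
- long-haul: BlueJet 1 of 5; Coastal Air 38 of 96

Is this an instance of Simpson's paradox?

Yes

Medium-haul: BlueJet 16/29 = 55.2%, Coastal Air 8/13 = 61.5% → Coastal Air
Short-haul: BlueJet 25/44 = 56.8%, Coastal Air 4/6 = 66.7% → Coastal Air
Long-haul: BlueJet 1/5 = 20.0%, Coastal Air 38/96 = 39.6% → Coastal Air
Overall: BlueJet 42/78 = 53.8%, Coastal Air 50/115 = 43.5% → BlueJet
Coastal Air wins each route group but BlueJet wins overall — the comparison reverses. Coastal Air's flights skew toward long-haul, which has a lower base rate.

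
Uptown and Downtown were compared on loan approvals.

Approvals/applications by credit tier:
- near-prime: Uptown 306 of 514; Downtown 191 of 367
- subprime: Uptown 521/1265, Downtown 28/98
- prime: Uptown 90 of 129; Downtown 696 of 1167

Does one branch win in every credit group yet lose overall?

Near-prime: Uptown 306/514 = 59.5%, Downtown 191/367 = 52.0% → Uptown
Subprime: Uptown 521/1265 = 41.2%, Downtown 28/98 = 28.6% → Uptown
Prime: Uptown 90/129 = 69.8%, Downtown 696/1167 = 59.6% → Uptown
Overall: Uptown 917/1908 = 48.1%, Downtown 915/1632 = 56.1% → Downtown
Uptown wins each credit group but Downtown wins overall — the comparison reverses. Uptown's applications skew toward subprime, which has a lower base rate.

Yes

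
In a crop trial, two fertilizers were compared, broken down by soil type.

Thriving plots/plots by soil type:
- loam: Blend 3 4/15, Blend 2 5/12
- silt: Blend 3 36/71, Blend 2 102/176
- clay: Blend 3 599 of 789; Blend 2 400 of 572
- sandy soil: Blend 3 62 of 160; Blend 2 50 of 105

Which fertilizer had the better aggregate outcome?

Loam: Blend 3 4/15 = 26.7%, Blend 2 5/12 = 41.7% → Blend 2
Silt: Blend 3 36/71 = 50.7%, Blend 2 102/176 = 58.0% → Blend 2
Clay: Blend 3 599/789 = 75.9%, Blend 2 400/572 = 69.9% → Blend 3
Sandy soil: Blend 3 62/160 = 38.8%, Blend 2 50/105 = 47.6% → Blend 2
Overall: Blend 3 701/1035 = 67.7%, Blend 2 557/865 = 64.4% → Blend 3
(Neither sweeps every soil group, but Blend 3 has the higher pooled rate.)

Blend 3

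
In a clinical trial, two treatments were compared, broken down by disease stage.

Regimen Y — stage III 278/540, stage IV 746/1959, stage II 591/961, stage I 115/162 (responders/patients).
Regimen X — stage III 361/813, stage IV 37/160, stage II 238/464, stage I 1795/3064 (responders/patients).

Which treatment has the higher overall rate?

Regimen X

Stage III: Regimen Y 278/540 = 51.5%, Regimen X 361/813 = 44.4% → Regimen Y
Stage IV: Regimen Y 746/1959 = 38.1%, Regimen X 37/160 = 23.1% → Regimen Y
Stage II: Regimen Y 591/961 = 61.5%, Regimen X 238/464 = 51.3% → Regimen Y
Stage I: Regimen Y 115/162 = 71.0%, Regimen X 1795/3064 = 58.6% → Regimen Y
Overall: Regimen Y 1730/3622 = 47.8%, Regimen X 2431/4501 = 54.0% → Regimen X
(Regimen Y wins every disease group but Regimen X wins overall — Regimen Y's patients skew toward the low-rate stage IV group.)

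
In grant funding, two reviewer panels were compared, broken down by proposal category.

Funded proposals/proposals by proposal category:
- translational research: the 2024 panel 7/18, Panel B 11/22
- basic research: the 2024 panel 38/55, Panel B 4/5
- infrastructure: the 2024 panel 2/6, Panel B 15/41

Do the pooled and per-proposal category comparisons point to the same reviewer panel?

Translational research: the 2024 panel 7/18 = 38.9%, Panel B 11/22 = 50.0% → Panel B
Basic research: the 2024 panel 38/55 = 69.1%, Panel B 4/5 = 80.0% → Panel B
Infrastructure: the 2024 panel 2/6 = 33.3%, Panel B 15/41 = 36.6% → Panel B
Overall: the 2024 panel 47/79 = 59.5%, Panel B 30/68 = 44.1% → the 2024 panel
Panel B wins each proposal group but the 2024 panel wins overall — the comparison reverses. Panel B's proposals skew toward infrastructure, which has a lower base rate.

No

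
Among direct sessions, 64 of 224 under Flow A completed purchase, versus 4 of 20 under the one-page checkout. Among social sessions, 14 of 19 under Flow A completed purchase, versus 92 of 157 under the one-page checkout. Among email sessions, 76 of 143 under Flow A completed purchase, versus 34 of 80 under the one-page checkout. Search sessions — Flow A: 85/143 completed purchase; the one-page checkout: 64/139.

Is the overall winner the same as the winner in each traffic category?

Direct: Flow A 64/224 = 28.6%, the one-page checkout 4/20 = 20.0% → Flow A
Social: Flow A 14/19 = 73.7%, the one-page checkout 92/157 = 58.6% → Flow A
Email: Flow A 76/143 = 53.1%, the one-page checkout 34/80 = 42.5% → Flow A
Search: Flow A 85/143 = 59.4%, the one-page checkout 64/139 = 46.0% → Flow A
Overall: Flow A 239/529 = 45.2%, the one-page checkout 194/396 = 49.0% → the one-page checkout
Flow A wins each traffic group but the one-page checkout wins overall — the comparison reverses. Flow A's sessions skew toward direct, which has a lower base rate.

No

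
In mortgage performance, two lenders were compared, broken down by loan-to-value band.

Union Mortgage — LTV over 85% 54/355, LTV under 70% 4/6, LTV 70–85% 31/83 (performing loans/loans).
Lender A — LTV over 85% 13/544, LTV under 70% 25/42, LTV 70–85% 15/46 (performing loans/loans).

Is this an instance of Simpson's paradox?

No

LTV over 85%: Union Mortgage 54/355 = 15.2%, Lender A 13/544 = 2.4% → Union Mortgage
LTV under 70%: Union Mortgage 4/6 = 66.7%, Lender A 25/42 = 59.5% → Union Mortgage
LTV 70–85%: Union Mortgage 31/83 = 37.3%, Lender A 15/46 = 32.6% → Union Mortgage
Overall: Union Mortgage 89/444 = 20.0%, Lender A 53/632 = 8.4% → Union Mortgage
Union Mortgage wins overall and in every loan-to-value group — no reversal.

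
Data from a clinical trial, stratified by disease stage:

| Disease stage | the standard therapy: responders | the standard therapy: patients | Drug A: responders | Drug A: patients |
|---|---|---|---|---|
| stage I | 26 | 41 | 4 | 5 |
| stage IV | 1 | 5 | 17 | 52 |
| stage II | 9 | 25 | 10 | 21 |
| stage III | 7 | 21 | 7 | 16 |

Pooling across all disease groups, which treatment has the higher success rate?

Stage I: the standard therapy 26/41 = 63.4%, Drug A 4/5 = 80.0% → Drug A
Stage IV: the standard therapy 1/5 = 20.0%, Drug A 17/52 = 32.7% → Drug A
Stage II: the standard therapy 9/25 = 36.0%, Drug A 10/21 = 47.6% → Drug A
Stage III: the standard therapy 7/21 = 33.3%, Drug A 7/16 = 43.8% → Drug A
Overall: the standard therapy 43/92 = 46.7%, Drug A 38/94 = 40.4% → the standard therapy
(Drug A wins every disease group but the standard therapy wins overall — Drug A's patients skew toward the low-rate stage IV group.)

the standard therapy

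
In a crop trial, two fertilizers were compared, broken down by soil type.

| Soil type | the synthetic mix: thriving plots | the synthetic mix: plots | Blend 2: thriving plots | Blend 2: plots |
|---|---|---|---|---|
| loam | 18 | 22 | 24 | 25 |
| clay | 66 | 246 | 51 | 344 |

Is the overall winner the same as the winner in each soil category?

No

Loam: the synthetic mix 18/22 = 81.8%, Blend 2 24/25 = 96.0% → Blend 2
Clay: the synthetic mix 66/246 = 26.8%, Blend 2 51/344 = 14.8% → the synthetic mix
Overall: the synthetic mix 84/268 = 31.3%, Blend 2 75/369 = 20.3% → the synthetic mix
Neither sweeps: the synthetic mix wins 1 of 2 groups, Blend 2 wins 1. The synthetic mix wins overall but not every group — no Simpson reversal.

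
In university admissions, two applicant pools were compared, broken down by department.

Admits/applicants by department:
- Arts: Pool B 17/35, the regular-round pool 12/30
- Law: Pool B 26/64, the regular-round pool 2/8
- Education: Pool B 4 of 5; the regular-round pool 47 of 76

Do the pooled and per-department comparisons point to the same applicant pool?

Arts: Pool B 17/35 = 48.6%, the regular-round pool 12/30 = 40.0% → Pool B
Law: Pool B 26/64 = 40.6%, the regular-round pool 2/8 = 25.0% → Pool B
Education: Pool B 4/5 = 80.0%, the regular-round pool 47/76 = 61.8% → Pool B
Overall: Pool B 47/104 = 45.2%, the regular-round pool 61/114 = 53.5% → the regular-round pool
Pool B wins each department group but the regular-round pool wins overall — the comparison reverses. Pool B's applicants skew toward Law, which has a lower base rate.

No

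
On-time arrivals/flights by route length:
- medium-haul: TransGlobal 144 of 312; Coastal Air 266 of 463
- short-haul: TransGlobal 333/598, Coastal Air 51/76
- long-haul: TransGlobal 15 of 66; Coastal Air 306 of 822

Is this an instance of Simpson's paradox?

Medium-haul: TransGlobal 144/312 = 46.2%, Coastal Air 266/463 = 57.5% → Coastal Air
Short-haul: TransGlobal 333/598 = 55.7%, Coastal Air 51/76 = 67.1% → Coastal Air
Long-haul: TransGlobal 15/66 = 22.7%, Coastal Air 306/822 = 37.2% → Coastal Air
Overall: TransGlobal 492/976 = 50.4%, Coastal Air 623/1361 = 45.8% → TransGlobal
Coastal Air wins each route group but TransGlobal wins overall — the comparison reverses. Coastal Air's flights skew toward long-haul, which has a lower base rate.

Yes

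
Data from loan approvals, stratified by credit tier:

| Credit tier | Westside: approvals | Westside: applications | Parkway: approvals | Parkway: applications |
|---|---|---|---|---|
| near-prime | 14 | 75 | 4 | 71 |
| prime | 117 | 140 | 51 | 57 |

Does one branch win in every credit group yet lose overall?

Near-prime: Westside 14/75 = 18.7%, Parkway 4/71 = 5.6% → Westside
Prime: Westside 117/140 = 83.6%, Parkway 51/57 = 89.5% → Parkway
Overall: Westside 131/215 = 60.9%, Parkway 55/128 = 43.0% → Westside
Neither sweeps: Westside wins 1 of 2 groups, Parkway wins 1. Westside wins overall but not every group — no Simpson reversal.

No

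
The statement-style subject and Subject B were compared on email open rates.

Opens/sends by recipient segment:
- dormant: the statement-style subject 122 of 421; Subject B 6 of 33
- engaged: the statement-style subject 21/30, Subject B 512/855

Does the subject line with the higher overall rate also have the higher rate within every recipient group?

Dormant: the statement-style subject 122/421 = 29.0%, Subject B 6/33 = 18.2% → the statement-style subject
Engaged: the statement-style subject 21/30 = 70.0%, Subject B 512/855 = 59.9% → the statement-style subject
Overall: the statement-style subject 143/451 = 31.7%, Subject B 518/888 = 58.3% → Subject B
The statement-style subject wins each recipient group but Subject B wins overall — the comparison reverses. The statement-style subject's sends skew toward dormant, which has a lower base rate.

No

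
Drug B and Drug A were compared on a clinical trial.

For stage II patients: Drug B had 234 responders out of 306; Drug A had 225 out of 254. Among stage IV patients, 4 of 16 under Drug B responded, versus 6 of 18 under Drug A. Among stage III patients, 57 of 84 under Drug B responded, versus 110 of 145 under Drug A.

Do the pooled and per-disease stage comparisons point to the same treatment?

Yes

Stage II: Drug B 234/306 = 76.5%, Drug A 225/254 = 88.6% → Drug A
Stage IV: Drug B 4/16 = 25.0%, Drug A 6/18 = 33.3% → Drug A
Stage III: Drug B 57/84 = 67.9%, Drug A 110/145 = 75.9% → Drug A
Overall: Drug B 295/406 = 72.7%, Drug A 341/417 = 81.8% → Drug A
Drug A wins overall and in every disease group — no reversal.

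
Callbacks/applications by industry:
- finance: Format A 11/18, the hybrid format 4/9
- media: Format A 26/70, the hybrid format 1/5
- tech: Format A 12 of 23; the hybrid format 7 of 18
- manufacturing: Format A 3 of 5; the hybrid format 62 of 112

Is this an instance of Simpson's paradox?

Yes

Finance: Format A 11/18 = 61.1%, the hybrid format 4/9 = 44.4% → Format A
Media: Format A 26/70 = 37.1%, the hybrid format 1/5 = 20.0% → Format A
Tech: Format A 12/23 = 52.2%, the hybrid format 7/18 = 38.9% → Format A
Manufacturing: Format A 3/5 = 60.0%, the hybrid format 62/112 = 55.4% → Format A
Overall: Format A 52/116 = 44.8%, the hybrid format 74/144 = 51.4% → the hybrid format
Format A wins each industry group but the hybrid format wins overall — the comparison reverses. Format A's applications skew toward media, which has a lower base rate.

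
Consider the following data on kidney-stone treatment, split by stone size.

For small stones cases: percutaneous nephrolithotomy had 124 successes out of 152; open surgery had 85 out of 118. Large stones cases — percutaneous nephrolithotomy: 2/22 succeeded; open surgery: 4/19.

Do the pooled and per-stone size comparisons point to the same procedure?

Small stones: percutaneous nephrolithotomy 124/152 = 81.6%, open surgery 85/118 = 72.0% → percutaneous nephrolithotomy
Large stones: percutaneous nephrolithotomy 2/22 = 9.1%, open surgery 4/19 = 21.1% → open surgery
Overall: percutaneous nephrolithotomy 126/174 = 72.4%, open surgery 89/137 = 65.0% → percutaneous nephrolithotomy
Neither sweeps: percutaneous nephrolithotomy wins 1 of 2 groups, open surgery wins 1. Percutaneous nephrolithotomy wins overall but not every group — no Simpson reversal.

No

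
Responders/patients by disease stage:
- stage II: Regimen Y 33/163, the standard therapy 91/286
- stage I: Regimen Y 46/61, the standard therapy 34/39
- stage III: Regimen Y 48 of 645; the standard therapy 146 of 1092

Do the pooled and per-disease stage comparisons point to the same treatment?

Stage II: Regimen Y 33/163 = 20.2%, the standard therapy 91/286 = 31.8% → the standard therapy
Stage I: Regimen Y 46/61 = 75.4%, the standard therapy 34/39 = 87.2% → the standard therapy
Stage III: Regimen Y 48/645 = 7.4%, the standard therapy 146/1092 = 13.4% → the standard therapy
Overall: Regimen Y 127/869 = 14.6%, the standard therapy 271/1417 = 19.1% → the standard therapy
The standard therapy wins overall and in every disease group — no reversal.

Yes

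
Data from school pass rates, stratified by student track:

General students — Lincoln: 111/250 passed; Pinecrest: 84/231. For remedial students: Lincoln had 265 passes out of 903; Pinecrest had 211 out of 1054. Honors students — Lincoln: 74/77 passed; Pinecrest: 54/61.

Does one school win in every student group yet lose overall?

General: Lincoln 111/250 = 44.4%, Pinecrest 84/231 = 36.4% → Lincoln
Remedial: Lincoln 265/903 = 29.3%, Pinecrest 211/1054 = 20.0% → Lincoln
Honors: Lincoln 74/77 = 96.1%, Pinecrest 54/61 = 88.5% → Lincoln
Overall: Lincoln 450/1230 = 36.6%, Pinecrest 349/1346 = 25.9% → Lincoln
Lincoln wins overall and in every student group — no reversal.

No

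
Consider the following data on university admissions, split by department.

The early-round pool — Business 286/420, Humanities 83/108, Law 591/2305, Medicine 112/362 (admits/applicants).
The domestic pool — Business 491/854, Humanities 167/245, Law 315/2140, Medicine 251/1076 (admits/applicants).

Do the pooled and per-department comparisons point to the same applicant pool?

Yes

Business: the early-round pool 286/420 = 68.1%, the domestic pool 491/854 = 57.5% → the early-round pool
Humanities: the early-round pool 83/108 = 76.9%, the domestic pool 167/245 = 68.2% → the early-round pool
Law: the early-round pool 591/2305 = 25.6%, the domestic pool 315/2140 = 14.7% → the early-round pool
Medicine: the early-round pool 112/362 = 30.9%, the domestic pool 251/1076 = 23.3% → the early-round pool
Overall: the early-round pool 1072/3195 = 33.6%, the domestic pool 1224/4315 = 28.4% → the early-round pool
The early-round pool wins overall and in every department group — no reversal.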